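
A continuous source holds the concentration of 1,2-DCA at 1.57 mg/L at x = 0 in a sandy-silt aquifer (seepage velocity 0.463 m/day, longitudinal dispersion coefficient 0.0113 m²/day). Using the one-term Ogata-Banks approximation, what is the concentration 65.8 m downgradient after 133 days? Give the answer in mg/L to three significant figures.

0.0117 mg/L

For a continuous step input, C/C₀ ≈ ½·erfc((x−vt)/(2√(Dt))).
vt = 0.463 × 133 = 61.579 m and 2√(Dt) = 2√(0.0113 × 133) = 2.452 m.
Argument (x−vt)/(2√(Dt)) = (65.8 − 61.579)/2.452 = 1.721; ½·erfc(1.721) = 0.007469.
C = 1.57 × 0.007469 = 0.0117 mg/L.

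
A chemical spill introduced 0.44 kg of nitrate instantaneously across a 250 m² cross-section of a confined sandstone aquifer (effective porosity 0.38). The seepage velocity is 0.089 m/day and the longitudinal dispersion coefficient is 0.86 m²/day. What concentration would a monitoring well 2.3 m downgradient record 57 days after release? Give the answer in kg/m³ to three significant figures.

0.000179 kg/m³

For an instantaneous plane source, C(x,t) = M/(n_e·A·√(4πDt)) · exp(−(x−vt)²/(4Dt)), with n_e·A the pore (flow) area.
Plume center vt = 0.089 × 57 = 5.073 m, so the well at 2.3 m is 2.773 m upgradient of the peak.
√(4πDt) = 24.82 m, giving peak height M/(n_e·A·√(4πDt)) = 0.44/(0.38 × 250 × 24.82) = 0.0001866 kg/m³.
(x−vt)²/(4Dt) = (-2.773)²/(4 × 0.86 × 57) = 0.03922; exp(−0.03922) = 0.9615.
C = 0.0001866 × 0.9615 = 0.000179 kg/m³.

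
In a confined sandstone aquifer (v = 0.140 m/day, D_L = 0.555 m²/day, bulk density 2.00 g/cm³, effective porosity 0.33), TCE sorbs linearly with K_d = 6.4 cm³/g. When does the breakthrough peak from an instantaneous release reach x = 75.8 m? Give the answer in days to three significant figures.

Retardation factor R = 1 + ρ_b·K_d/n = 1 + 2.00 × 6.4/0.33 = 39.79.
Sorption retards both mechanisms: v_R = v/R = 0.003518 m/day, D_R = D/R = 0.01395 m²/day.
Peak time from v_R²t² + 2D_R t − x² = 0: t = (√(D_R² + v_R²x²) − D_R)/v_R².
√(D_R² + v_R²x²) = √(0.01395² + 0.003518² × 75.8²) = 0.2670; v_R² = 1.238e-05.
t = (0.2670 − 0.01395)/1.238e-05 = 20400 days.

20400 days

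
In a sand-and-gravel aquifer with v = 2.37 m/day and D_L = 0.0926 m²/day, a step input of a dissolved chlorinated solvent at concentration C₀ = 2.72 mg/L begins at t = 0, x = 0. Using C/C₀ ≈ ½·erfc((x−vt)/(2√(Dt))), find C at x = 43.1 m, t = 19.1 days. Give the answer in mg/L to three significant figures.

2.38 mg/L

For a continuous step input, C/C₀ ≈ ½·erfc((x−vt)/(2√(Dt))).
vt = 2.37 × 19.1 = 45.267 m and 2√(Dt) = 2√(0.0926 × 19.1) = 2.660 m.
Argument (x−vt)/(2√(Dt)) = (43.1 − 45.267)/2.660 = -0.8147; ½·erfc(-0.8147) = 0.8754.
C = 2.72 × 0.8754 = 2.38 mg/L.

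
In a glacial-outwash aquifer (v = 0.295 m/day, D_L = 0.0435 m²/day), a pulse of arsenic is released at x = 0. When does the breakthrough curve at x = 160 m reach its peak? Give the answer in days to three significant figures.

For the 1D instantaneous-source solution, setting ∂C/∂t = 0 at fixed x gives v²t² + 2Dt − x² = 0, so t = (√(D² + v²x²) − D)/v².
√(D² + v²x²) = √(0.0435² + 0.295² × 160²) = 47.20; v² = 0.087025.
t = (47.20 − 0.0435)/0.087025 = 542 days (vs. the pure-advection estimate x/v = 542 d).

542 days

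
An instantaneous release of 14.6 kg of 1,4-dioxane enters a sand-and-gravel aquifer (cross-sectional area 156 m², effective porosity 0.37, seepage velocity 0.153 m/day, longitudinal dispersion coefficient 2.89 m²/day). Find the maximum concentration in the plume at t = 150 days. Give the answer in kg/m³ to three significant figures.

The peak of an instantaneous 1D plume sits at x = vt; there the Gaussian factor is 1 and C_max = M/(n_e·A·√(4πDt)), where n_e·A is the pore area the mass is dissolved in.
√(4πDt) = √(4π × 2.89 × 150) = 73.81 m, so C_max = 14.6/(0.37 × 156 × 73.81) = 0.00343 kg/m³.

0.00343 kg/m³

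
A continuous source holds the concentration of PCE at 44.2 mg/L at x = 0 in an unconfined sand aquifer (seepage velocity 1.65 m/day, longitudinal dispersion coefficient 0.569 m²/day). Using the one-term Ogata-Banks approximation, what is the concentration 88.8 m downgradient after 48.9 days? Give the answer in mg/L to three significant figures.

6.11 mg/L

For a continuous step input, C/C₀ ≈ ½·erfc((x−vt)/(2√(Dt))).
vt = 1.65 × 48.9 = 80.685 m and 2√(Dt) = 2√(0.569 × 48.9) = 10.55 m.
Argument (x−vt)/(2√(Dt)) = (88.8 − 80.685)/10.55 = 0.7692; ½·erfc(0.7692) = 0.1383.
C = 44.2 × 0.1383 = 6.11 mg/L.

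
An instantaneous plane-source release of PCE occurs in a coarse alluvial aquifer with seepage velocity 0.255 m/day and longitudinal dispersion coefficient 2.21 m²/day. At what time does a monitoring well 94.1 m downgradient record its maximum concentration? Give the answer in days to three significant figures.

For the 1D instantaneous-source solution, setting ∂C/∂t = 0 at fixed x gives v²t² + 2Dt − x² = 0, so t = (√(D² + v²x²) − D)/v².
√(D² + v²x²) = √(2.21² + 0.255² × 94.1²) = 24.10; v² = 0.065025.
t = (24.10 − 2.21)/0.065025 = 337 days (vs. the pure-advection estimate x/v = 369 d).

337 days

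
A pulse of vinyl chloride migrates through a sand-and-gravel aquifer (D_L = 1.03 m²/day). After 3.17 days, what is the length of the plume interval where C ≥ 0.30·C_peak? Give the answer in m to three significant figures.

7.93 m

The plume is Gaussian with σ = √(2Dt) = √(2 × 1.03 × 3.17) = 2.555 m.
C/C_peak = exp(−Δx²/(2σ²)) = 0.30 ⇒ Δx = σ·√(−2 ln 0.30) = 2.555 × 1.552 = 3.965 m.
Width = 2Δx = 7.93 m.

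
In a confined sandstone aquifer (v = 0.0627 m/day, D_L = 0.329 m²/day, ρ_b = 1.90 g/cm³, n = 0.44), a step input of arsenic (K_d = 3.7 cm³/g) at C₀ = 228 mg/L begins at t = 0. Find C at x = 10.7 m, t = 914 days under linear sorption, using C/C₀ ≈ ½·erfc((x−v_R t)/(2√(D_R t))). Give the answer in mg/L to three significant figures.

Retardation factor R = 1 + ρ_b·K_d/n = 1 + 1.90 × 3.7/0.44 = 16.98.
Sorption retards both mechanisms: v_R = v/R = 0.003693 m/day, D_R = D/R = 0.01938 m²/day.
v_R·t = 0.003693 × 914 = 3.375402 m; 2√(D_R t) = 8.417 m; argument = (10.7 − 3.375402)/8.417 = 0.8702.
C = C₀ × ½·erfc(0.8702) = 228 × 0.1092 = 24.9 mg/L.

24.9 mg/L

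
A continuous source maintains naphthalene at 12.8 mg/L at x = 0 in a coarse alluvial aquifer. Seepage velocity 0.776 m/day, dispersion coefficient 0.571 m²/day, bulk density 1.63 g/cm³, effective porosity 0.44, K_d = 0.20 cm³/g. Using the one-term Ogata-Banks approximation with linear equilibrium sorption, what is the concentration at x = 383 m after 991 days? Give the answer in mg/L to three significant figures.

12.7 mg/L

Retardation factor R = 1 + ρ_b·K_d/n = 1 + 1.63 × 0.20/0.44 = 1.741.
Sorption retards both mechanisms: v_R = v/R = 0.4457 m/day, D_R = D/R = 0.3280 m²/day.
v_R·t = 0.4457 × 991 = 441.6887 m; 2√(D_R t) = 36.06 m; argument = (383 − 441.6887)/36.06 = -1.628.
C = C₀ × ½·erfc(-1.628) = 12.8 × 0.9893 = 12.7 mg/L.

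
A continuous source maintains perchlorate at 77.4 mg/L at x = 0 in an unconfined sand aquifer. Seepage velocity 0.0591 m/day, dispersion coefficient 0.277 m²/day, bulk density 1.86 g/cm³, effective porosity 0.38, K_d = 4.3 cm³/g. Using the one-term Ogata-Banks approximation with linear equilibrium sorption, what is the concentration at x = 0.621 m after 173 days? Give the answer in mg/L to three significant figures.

Retardation factor R = 1 + ρ_b·K_d/n = 1 + 1.86 × 4.3/0.38 = 22.05.
Sorption retards both mechanisms: v_R = v/R = 0.002680 m/day, D_R = D/R = 0.01256 m²/day.
v_R·t = 0.002680 × 173 = 0.46364 m; 2√(D_R t) = 2.948 m; argument = (0.621 − 0.46364)/2.948 = 0.05338.
C = C₀ × ½·erfc(0.05338) = 77.4 × 0.4699 = 36.4 mg/L.

36.4 mg/L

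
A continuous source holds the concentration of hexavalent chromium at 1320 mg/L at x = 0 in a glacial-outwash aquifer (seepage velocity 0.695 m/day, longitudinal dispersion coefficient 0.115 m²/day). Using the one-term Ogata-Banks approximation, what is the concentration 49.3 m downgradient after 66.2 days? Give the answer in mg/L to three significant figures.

For a continuous step input, C/C₀ ≈ ½·erfc((x−vt)/(2√(Dt))).
vt = 0.695 × 66.2 = 46.009 m and 2√(Dt) = 2√(0.115 × 66.2) = 5.518 m.
Argument (x−vt)/(2√(Dt)) = (49.3 − 46.009)/5.518 = 0.5964; ½·erfc(0.5964) = 0.1995.
C = 1320 × 0.1995 = 263 mg/L.

263 mg/L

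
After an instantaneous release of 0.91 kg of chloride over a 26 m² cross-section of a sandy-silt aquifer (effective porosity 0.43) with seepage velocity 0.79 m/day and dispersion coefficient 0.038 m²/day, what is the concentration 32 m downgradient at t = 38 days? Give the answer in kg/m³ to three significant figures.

0.00969 kg/m³

For an instantaneous plane source, C(x,t) = M/(n_e·A·√(4πDt)) · exp(−(x−vt)²/(4Dt)), with n_e·A the pore (flow) area.
Plume center vt = 0.79 × 38 = 30.02 m, so the well at 32 m is 1.98 m downgradient of the peak.
√(4πDt) = 4.260 m, giving peak height M/(n_e·A·√(4πDt)) = 0.91/(0.43 × 26 × 4.260) = 0.01911 kg/m³.
(x−vt)²/(4Dt) = (1.98)²/(4 × 0.038 × 38) = 0.6787; exp(−0.6787) = 0.5073.
C = 0.01911 × 0.5073 = 0.00969 kg/m³.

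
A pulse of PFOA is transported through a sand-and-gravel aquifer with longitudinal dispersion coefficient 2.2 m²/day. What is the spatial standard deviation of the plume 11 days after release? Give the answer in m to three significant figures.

6.96 m

Dispersive spreading gives a Gaussian with σ² = 2Dt; advection only shifts the center.
σ = √(2 × 2.2 × 11) = 6.96 m.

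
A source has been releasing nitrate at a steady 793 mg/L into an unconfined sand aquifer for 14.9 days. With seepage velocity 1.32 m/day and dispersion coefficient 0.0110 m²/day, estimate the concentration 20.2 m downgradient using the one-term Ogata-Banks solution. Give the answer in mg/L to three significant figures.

For a continuous step input, C/C₀ ≈ ½·erfc((x−vt)/(2√(Dt))).
vt = 1.32 × 14.9 = 19.668 m and 2√(Dt) = 2√(0.0110 × 14.9) = 0.8097 m.
Argument (x−vt)/(2√(Dt)) = (20.2 − 19.668)/0.8097 = 0.6570; ½·erfc(0.6570) = 0.1764.
C = 793 × 0.1764 = 140 mg/L.

140 mg/L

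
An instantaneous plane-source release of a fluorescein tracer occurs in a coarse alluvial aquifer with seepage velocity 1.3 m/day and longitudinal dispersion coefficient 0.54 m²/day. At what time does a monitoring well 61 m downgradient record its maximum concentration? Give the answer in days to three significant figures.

For the 1D instantaneous-source solution, setting ∂C/∂t = 0 at fixed x gives v²t² + 2Dt − x² = 0, so t = (√(D² + v²x²) − D)/v².
√(D² + v²x²) = √(0.54² + 1.3² × 61²) = 79.30; v² = 1.69.
t = (79.30 − 0.54)/1.69 = 46.6 days (vs. the pure-advection estimate x/v = 46.9 d).

46.6 days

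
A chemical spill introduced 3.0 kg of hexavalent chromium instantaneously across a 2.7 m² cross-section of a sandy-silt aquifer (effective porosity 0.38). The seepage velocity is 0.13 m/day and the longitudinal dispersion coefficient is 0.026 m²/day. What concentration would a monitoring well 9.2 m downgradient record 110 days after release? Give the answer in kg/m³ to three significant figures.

For an instantaneous plane source, C(x,t) = M/(n_e·A·√(4πDt)) · exp(−(x−vt)²/(4Dt)), with n_e·A the pore (flow) area.
Plume center vt = 0.13 × 110 = 14.3 m, so the well at 9.2 m is 5.1 m upgradient of the peak.
√(4πDt) = 5.995 m, giving peak height M/(n_e·A·√(4πDt)) = 3.0/(0.38 × 2.7 × 5.995) = 0.4877 kg/m³.
(x−vt)²/(4Dt) = (-5.1)²/(4 × 0.026 × 110) = 2.274; exp(−2.274) = 0.1029.
C = 0.4877 × 0.1029 = 0.0502 kg/m³.

0.0502 kg/m³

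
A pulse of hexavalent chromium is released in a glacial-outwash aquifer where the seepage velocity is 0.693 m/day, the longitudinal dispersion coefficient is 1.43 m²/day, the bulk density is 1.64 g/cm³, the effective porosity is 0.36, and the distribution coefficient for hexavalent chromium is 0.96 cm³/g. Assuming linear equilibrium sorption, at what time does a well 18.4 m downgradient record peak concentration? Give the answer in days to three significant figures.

128 days

Retardation factor R = 1 + ρ_b·K_d/n = 1 + 1.64 × 0.96/0.36 = 5.373.
Sorption retards both mechanisms: v_R = v/R = 0.1290 m/day, D_R = D/R = 0.2661 m²/day.
Peak time from v_R²t² + 2D_R t − x² = 0: t = (√(D_R² + v_R²x²) − D_R)/v_R².
√(D_R² + v_R²x²) = √(0.2661² + 0.1290² × 18.4²) = 2.388; v_R² = 0.01664.
t = (2.388 − 0.2661)/0.01664 = 128 days.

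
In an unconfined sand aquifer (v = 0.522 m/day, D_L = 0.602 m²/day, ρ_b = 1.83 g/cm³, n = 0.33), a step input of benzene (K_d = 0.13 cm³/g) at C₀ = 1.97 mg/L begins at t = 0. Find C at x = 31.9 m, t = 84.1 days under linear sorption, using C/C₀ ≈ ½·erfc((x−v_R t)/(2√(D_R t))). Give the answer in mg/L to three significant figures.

Retardation factor R = 1 + ρ_b·K_d/n = 1 + 1.83 × 0.13/0.33 = 1.721.
Sorption retards both mechanisms: v_R = v/R = 0.3033 m/day, D_R = D/R = 0.3498 m²/day.
v_R·t = 0.3033 × 84.1 = 25.50753 m; 2√(D_R t) = 10.85 m; argument = (31.9 − 25.50753)/10.85 = 0.5892.
C = C₀ × ½·erfc(0.5892) = 1.97 × 0.2024 = 0.399 mg/L.

0.399 mg/L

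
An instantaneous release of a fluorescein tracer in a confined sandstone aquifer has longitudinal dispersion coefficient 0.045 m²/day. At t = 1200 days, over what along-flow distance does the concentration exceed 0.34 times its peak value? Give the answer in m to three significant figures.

The plume is Gaussian with σ = √(2Dt) = √(2 × 0.045 × 1200) = 10.39 m.
C/C_peak = exp(−Δx²/(2σ²)) = 0.34 ⇒ Δx = σ·√(−2 ln 0.34) = 10.39 × 1.469 = 15.26 m.
Width = 2Δx = 30.5 m.

30.5 m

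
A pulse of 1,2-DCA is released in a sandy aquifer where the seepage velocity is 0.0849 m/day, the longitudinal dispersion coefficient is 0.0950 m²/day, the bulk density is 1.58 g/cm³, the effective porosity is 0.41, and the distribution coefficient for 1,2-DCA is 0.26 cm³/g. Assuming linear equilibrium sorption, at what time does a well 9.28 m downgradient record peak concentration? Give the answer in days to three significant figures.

Retardation factor R = 1 + ρ_b·K_d/n = 1 + 1.58 × 0.26/0.41 = 2.002.
Sorption retards both mechanisms: v_R = v/R = 0.04241 m/day, D_R = D/R = 0.04745 m²/day.
Peak time from v_R²t² + 2D_R t − x² = 0: t = (√(D_R² + v_R²x²) − D_R)/v_R².
√(D_R² + v_R²x²) = √(0.04745² + 0.04241² × 9.28²) = 0.3964; v_R² = 0.001799.
t = (0.3964 − 0.04745)/0.001799 = 194 days.

194 days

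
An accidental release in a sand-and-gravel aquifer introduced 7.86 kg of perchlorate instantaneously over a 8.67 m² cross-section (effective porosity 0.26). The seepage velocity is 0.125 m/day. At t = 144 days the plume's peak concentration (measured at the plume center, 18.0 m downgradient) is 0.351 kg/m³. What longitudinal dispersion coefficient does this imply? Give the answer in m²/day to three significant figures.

0.0545 m²/day

At the plume center C_max = M/(n_e·A·√(4πDt)), so D = M²/(4πt·(n_e·A·C_max)²).
n_e·A·C_max = 0.26 × 8.67 × 0.351 = 0.7912 kg/m.
D = 7.86²/(4π × 144 × 0.7912²) = 0.0545 m²/day.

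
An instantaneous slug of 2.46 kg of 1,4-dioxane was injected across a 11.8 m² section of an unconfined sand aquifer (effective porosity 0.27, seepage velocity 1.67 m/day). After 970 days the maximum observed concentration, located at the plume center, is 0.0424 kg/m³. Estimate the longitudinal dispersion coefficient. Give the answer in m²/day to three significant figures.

At the plume center C_max = M/(n_e·A·√(4πDt)), so D = M²/(4πt·(n_e·A·C_max)²).
n_e·A·C_max = 0.27 × 11.8 × 0.0424 = 0.1351 kg/m.
D = 2.46²/(4π × 970 × 0.1351²) = 0.0272 m²/day.

0.0272 m²/day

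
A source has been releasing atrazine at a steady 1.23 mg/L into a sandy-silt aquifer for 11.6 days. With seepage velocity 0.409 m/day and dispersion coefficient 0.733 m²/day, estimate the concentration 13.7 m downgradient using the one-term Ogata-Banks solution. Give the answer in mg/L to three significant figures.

0.0184 mg/L

For a continuous step input, C/C₀ ≈ ½·erfc((x−vt)/(2√(Dt))).
vt = 0.409 × 11.6 = 4.7444 m and 2√(Dt) = 2√(0.733 × 11.6) = 5.832 m.
Argument (x−vt)/(2√(Dt)) = (13.7 − 4.7444)/5.832 = 1.536; ½·erfc(1.536) = 0.01492.
C = 1.23 × 0.01492 = 0.0184 mg/L.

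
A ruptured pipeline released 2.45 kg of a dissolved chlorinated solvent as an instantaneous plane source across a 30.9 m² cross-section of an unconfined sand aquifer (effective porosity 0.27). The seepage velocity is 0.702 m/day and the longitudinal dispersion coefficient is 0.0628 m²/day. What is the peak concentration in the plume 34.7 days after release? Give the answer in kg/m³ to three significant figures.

0.0561 kg/m³

The peak of an instantaneous 1D plume sits at x = vt; there the Gaussian factor is 1 and C_max = M/(n_e·A·√(4πDt)), where n_e·A is the pore area the mass is dissolved in.
√(4πDt) = √(4π × 0.0628 × 34.7) = 5.233 m, so C_max = 2.45/(0.27 × 30.9 × 5.233) = 0.0561 kg/m³.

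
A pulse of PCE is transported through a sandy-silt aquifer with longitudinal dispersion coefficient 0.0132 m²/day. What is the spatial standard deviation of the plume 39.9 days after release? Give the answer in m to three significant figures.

Dispersive spreading gives a Gaussian with σ² = 2Dt; advection only shifts the center.
σ = √(2 × 0.0132 × 39.9) = 1.03 m.

1.03 m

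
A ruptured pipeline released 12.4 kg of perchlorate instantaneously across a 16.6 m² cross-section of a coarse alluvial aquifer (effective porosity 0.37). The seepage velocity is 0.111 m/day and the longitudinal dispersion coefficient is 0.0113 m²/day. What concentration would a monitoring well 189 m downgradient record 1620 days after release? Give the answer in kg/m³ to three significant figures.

0.0421 kg/m³

For an instantaneous plane source, C(x,t) = M/(n_e·A·√(4πDt)) · exp(−(x−vt)²/(4Dt)), with n_e·A the pore (flow) area.
Plume center vt = 0.111 × 1620 = 179.82 m, so the well at 189 m is 9.18 m downgradient of the peak.
√(4πDt) = 15.17 m, giving peak height M/(n_e·A·√(4πDt)) = 12.4/(0.37 × 16.6 × 15.17) = 0.1331 kg/m³.
(x−vt)²/(4Dt) = (9.18)²/(4 × 0.0113 × 1620) = 1.151; exp(−1.151) = 0.3163.
C = 0.1331 × 0.3163 = 0.0421 kg/m³.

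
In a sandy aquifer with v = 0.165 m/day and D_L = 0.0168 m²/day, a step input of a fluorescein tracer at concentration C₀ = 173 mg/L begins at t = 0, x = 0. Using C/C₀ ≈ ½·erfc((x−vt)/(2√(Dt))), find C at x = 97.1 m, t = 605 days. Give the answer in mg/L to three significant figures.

For a continuous step input, C/C₀ ≈ ½·erfc((x−vt)/(2√(Dt))).
vt = 0.165 × 605 = 99.825 m and 2√(Dt) = 2√(0.0168 × 605) = 6.376 m.
Argument (x−vt)/(2√(Dt)) = (97.1 − 99.825)/6.376 = -0.4274; ½·erfc(-0.4274) = 0.7272.
C = 173 × 0.7272 = 126 mg/L.

126 mg/L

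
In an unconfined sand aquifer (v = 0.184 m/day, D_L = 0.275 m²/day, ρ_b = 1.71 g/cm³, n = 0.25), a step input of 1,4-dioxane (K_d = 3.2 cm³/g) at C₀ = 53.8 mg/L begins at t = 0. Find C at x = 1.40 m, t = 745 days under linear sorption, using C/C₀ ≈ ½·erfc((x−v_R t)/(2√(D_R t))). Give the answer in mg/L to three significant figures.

Retardation factor R = 1 + ρ_b·K_d/n = 1 + 1.71 × 3.2/0.25 = 22.89.
Sorption retards both mechanisms: v_R = v/R = 0.008038 m/day, D_R = D/R = 0.01201 m²/day.
v_R·t = 0.008038 × 745 = 5.98831 m; 2√(D_R t) = 5.982 m; argument = (1.40 − 5.98831)/5.982 = -0.7670.
C = C₀ × ½·erfc(-0.7670) = 53.8 × 0.8610 = 46.3 mg/L.

46.3 mg/L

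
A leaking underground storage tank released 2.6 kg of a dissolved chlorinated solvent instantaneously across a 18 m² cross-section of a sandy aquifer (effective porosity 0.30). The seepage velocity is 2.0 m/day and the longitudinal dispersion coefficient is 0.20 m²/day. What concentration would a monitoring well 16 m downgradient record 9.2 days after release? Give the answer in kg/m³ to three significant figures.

For an instantaneous plane source, C(x,t) = M/(n_e·A·√(4πDt)) · exp(−(x−vt)²/(4Dt)), with n_e·A the pore (flow) area.
Plume center vt = 2.0 × 9.2 = 18.4 m, so the well at 16 m is 2.4 m upgradient of the peak.
√(4πDt) = 4.809 m, giving peak height M/(n_e·A·√(4πDt)) = 2.6/(0.30 × 18 × 4.809) = 0.1001 kg/m³.
(x−vt)²/(4Dt) = (-2.4)²/(4 × 0.20 × 9.2) = 0.7826; exp(−0.7826) = 0.4572.
C = 0.1001 × 0.4572 = 0.0458 kg/m³.

0.0458 kg/m³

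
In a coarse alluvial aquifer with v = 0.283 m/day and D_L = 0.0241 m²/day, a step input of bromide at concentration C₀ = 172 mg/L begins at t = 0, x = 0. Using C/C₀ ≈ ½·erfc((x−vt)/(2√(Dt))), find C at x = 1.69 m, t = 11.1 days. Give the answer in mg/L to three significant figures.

For a continuous step input, C/C₀ ≈ ½·erfc((x−vt)/(2√(Dt))).
vt = 0.283 × 11.1 = 3.1413 m and 2√(Dt) = 2√(0.0241 × 11.1) = 1.034 m.
Argument (x−vt)/(2√(Dt)) = (1.69 − 3.1413)/1.034 = -1.404; ½·erfc(-1.404) = 0.9765.
C = 172 × 0.9765 = 168 mg/L.

168 mg/L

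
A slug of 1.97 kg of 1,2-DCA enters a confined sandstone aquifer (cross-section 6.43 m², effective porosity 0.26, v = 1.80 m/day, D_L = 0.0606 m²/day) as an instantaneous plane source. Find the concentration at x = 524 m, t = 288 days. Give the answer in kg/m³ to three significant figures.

0.0508 kg/m³

For an instantaneous plane source, C(x,t) = M/(n_e·A·√(4πDt)) · exp(−(x−vt)²/(4Dt)), with n_e·A the pore (flow) area.
Plume center vt = 1.80 × 288 = 518.4 m, so the well at 524 m is 5.6 m downgradient of the peak.
√(4πDt) = 14.81 m, giving peak height M/(n_e·A·√(4πDt)) = 1.97/(0.26 × 6.43 × 14.81) = 0.07957 kg/m³.
(x−vt)²/(4Dt) = (5.6)²/(4 × 0.0606 × 288) = 0.4492; exp(−0.4492) = 0.6381.
C = 0.07957 × 0.6381 = 0.0508 kg/m³.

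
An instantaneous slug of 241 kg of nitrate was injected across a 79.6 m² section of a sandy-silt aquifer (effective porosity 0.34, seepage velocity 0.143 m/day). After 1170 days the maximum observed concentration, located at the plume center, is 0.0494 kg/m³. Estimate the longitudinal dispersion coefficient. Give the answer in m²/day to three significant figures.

At the plume center C_max = M/(n_e·A·√(4πDt)), so D = M²/(4πt·(n_e·A·C_max)²).
n_e·A·C_max = 0.34 × 79.6 × 0.0494 = 1.337 kg/m.
D = 241²/(4π × 1170 × 1.337²) = 2.21 m²/day.

2.21 m²/day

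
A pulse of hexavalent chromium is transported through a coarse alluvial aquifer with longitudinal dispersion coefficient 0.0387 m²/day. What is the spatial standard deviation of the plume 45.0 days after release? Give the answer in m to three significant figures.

1.87 m

Dispersive spreading gives a Gaussian with σ² = 2Dt; advection only shifts the center.
σ = √(2 × 0.0387 × 45.0) = 1.87 m.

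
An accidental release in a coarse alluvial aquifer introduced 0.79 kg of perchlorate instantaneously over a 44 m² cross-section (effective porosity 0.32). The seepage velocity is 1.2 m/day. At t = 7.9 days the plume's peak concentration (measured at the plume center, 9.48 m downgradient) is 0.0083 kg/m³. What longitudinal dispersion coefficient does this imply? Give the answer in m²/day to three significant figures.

At the plume center C_max = M/(n_e·A·√(4πDt)), so D = M²/(4πt·(n_e·A·C_max)²).
n_e·A·C_max = 0.32 × 44 × 0.0083 = 0.1169 kg/m.
D = 0.79²/(4π × 7.9 × 0.1169²) = 0.460 m²/day.

0.460 m²/day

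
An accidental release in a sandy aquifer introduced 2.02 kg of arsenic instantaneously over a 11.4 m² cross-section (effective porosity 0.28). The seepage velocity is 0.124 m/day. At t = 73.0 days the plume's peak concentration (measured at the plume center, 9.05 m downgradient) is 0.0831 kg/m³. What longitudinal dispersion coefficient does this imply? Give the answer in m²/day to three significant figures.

At the plume center C_max = M/(n_e·A·√(4πDt)), so D = M²/(4πt·(n_e·A·C_max)²).
n_e·A·C_max = 0.28 × 11.4 × 0.0831 = 0.2653 kg/m.
D = 2.02²/(4π × 73.0 × 0.2653²) = 0.0632 m²/day.

0.0632 m²/day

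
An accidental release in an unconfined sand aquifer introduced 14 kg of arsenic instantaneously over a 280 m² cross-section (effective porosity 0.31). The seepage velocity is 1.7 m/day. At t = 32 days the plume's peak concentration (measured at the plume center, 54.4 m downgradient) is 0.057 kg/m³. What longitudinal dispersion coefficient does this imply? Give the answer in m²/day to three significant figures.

At the plume center C_max = M/(n_e·A·√(4πDt)), so D = M²/(4πt·(n_e·A·C_max)²).
n_e·A·C_max = 0.31 × 280 × 0.057 = 4.948 kg/m.
D = 14²/(4π × 32 × 4.948²) = 0.0199 m²/day.

0.0199 m²/day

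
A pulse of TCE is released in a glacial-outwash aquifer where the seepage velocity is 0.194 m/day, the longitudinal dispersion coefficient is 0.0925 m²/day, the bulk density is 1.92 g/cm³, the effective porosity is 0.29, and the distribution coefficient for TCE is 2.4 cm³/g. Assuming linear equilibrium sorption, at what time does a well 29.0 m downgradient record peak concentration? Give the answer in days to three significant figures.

2480 days

Retardation factor R = 1 + ρ_b·K_d/n = 1 + 1.92 × 2.4/0.29 = 16.89.
Sorption retards both mechanisms: v_R = v/R = 0.01149 m/day, D_R = D/R = 0.005477 m²/day.
Peak time from v_R²t² + 2D_R t − x² = 0: t = (√(D_R² + v_R²x²) − D_R)/v_R².
√(D_R² + v_R²x²) = √(0.005477² + 0.01149² × 29.0²) = 0.3333; v_R² = 0.0001320.
t = (0.3333 − 0.005477)/0.0001320 = 2480 days.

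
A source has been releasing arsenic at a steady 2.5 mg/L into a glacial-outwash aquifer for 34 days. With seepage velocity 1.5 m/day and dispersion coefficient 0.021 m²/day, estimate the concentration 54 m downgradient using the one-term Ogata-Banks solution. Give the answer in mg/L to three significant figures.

For a continuous step input, C/C₀ ≈ ½·erfc((x−vt)/(2√(Dt))).
vt = 1.5 × 34 = 51 m and 2√(Dt) = 2√(0.021 × 34) = 1.690 m.
Argument (x−vt)/(2√(Dt)) = (54 − 51)/1.690 = 1.775; ½·erfc(1.775) = 0.006033.
C = 2.5 × 0.006033 = 0.0151 mg/L.

0.0151 mg/L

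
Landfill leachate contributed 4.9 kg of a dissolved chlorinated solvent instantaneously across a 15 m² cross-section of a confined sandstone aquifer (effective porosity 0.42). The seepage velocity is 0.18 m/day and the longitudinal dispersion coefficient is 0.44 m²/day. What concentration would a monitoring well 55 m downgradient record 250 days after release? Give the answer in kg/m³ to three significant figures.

For an instantaneous plane source, C(x,t) = M/(n_e·A·√(4πDt)) · exp(−(x−vt)²/(4Dt)), with n_e·A the pore (flow) area.
Plume center vt = 0.18 × 250 = 45 m, so the well at 55 m is 10 m downgradient of the peak.
√(4πDt) = 37.18 m, giving peak height M/(n_e·A·√(4πDt)) = 4.9/(0.42 × 15 × 37.18) = 0.02092 kg/m³.
(x−vt)²/(4Dt) = (10)²/(4 × 0.44 × 250) = 0.2273; exp(−0.2273) = 0.7967.
C = 0.02092 × 0.7967 = 0.0167 kg/m³.

0.0167 kg/m³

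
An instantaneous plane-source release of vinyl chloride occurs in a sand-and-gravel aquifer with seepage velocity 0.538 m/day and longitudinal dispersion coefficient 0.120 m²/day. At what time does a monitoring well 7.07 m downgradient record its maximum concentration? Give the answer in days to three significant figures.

For the 1D instantaneous-source solution, setting ∂C/∂t = 0 at fixed x gives v²t² + 2Dt − x² = 0, so t = (√(D² + v²x²) − D)/v².
√(D² + v²x²) = √(0.120² + 0.538² × 7.07²) = 3.806; v² = 0.289444.
t = (3.806 − 0.120)/0.289444 = 12.7 days (vs. the pure-advection estimate x/v = 13.1 d).

12.7 days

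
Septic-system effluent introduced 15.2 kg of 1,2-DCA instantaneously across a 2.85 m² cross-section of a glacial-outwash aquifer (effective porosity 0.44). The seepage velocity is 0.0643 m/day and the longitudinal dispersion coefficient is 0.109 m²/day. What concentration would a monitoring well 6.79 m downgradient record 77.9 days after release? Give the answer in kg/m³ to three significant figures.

1.07 kg/m³

For an instantaneous plane source, C(x,t) = M/(n_e·A·√(4πDt)) · exp(−(x−vt)²/(4Dt)), with n_e·A the pore (flow) area.
Plume center vt = 0.0643 × 77.9 = 5.00897 m, so the well at 6.79 m is 1.78103 m downgradient of the peak.
√(4πDt) = 10.33 m, giving peak height M/(n_e·A·√(4πDt)) = 15.2/(0.44 × 2.85 × 10.33) = 1.173 kg/m³.
(x−vt)²/(4Dt) = (1.78103)²/(4 × 0.109 × 77.9) = 0.09339; exp(−0.09339) = 0.9108.
C = 1.173 × 0.9108 = 1.07 kg/m³.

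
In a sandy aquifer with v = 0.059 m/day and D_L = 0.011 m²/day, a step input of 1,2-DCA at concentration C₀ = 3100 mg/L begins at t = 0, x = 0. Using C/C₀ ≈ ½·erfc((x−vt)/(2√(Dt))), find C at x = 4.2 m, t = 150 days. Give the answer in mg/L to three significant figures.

For a continuous step input, C/C₀ ≈ ½·erfc((x−vt)/(2√(Dt))).
vt = 0.059 × 150 = 8.85 m and 2√(Dt) = 2√(0.011 × 150) = 2.569 m.
Argument (x−vt)/(2√(Dt)) = (4.2 − 8.85)/2.569 = -1.810; ½·erfc(-1.810) = 0.9948.
C = 3100 × 0.9948 = 3080 mg/L.

3080 mg/L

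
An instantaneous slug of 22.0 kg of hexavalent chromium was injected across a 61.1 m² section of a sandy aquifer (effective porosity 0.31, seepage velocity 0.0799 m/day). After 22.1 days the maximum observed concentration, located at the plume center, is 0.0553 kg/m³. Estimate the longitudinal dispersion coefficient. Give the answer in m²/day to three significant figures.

At the plume center C_max = M/(n_e·A·√(4πDt)), so D = M²/(4πt·(n_e·A·C_max)²).
n_e·A·C_max = 0.31 × 61.1 × 0.0553 = 1.047 kg/m.
D = 22.0²/(4π × 22.1 × 1.047²) = 1.59 m²/day.

1.59 m²/day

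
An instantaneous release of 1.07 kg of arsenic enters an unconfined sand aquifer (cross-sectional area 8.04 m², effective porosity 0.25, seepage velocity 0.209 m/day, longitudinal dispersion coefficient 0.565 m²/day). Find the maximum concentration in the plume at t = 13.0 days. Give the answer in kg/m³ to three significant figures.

0.0554 kg/m³

The peak of an instantaneous 1D plume sits at x = vt; there the Gaussian factor is 1 and C_max = M/(n_e·A·√(4πDt)), where n_e·A is the pore area the mass is dissolved in.
√(4πDt) = √(4π × 0.565 × 13.0) = 9.607 m, so C_max = 1.07/(0.25 × 8.04 × 9.607) = 0.0554 kg/m³.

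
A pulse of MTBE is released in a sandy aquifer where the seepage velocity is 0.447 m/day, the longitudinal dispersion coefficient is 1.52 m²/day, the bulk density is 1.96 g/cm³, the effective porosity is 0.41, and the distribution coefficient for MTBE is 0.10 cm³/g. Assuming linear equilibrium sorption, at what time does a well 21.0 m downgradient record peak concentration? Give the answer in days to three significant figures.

Retardation factor R = 1 + ρ_b·K_d/n = 1 + 1.96 × 0.10/0.41 = 1.478.
Sorption retards both mechanisms: v_R = v/R = 0.3024 m/day, D_R = D/R = 1.028 m²/day.
Peak time from v_R²t² + 2D_R t − x² = 0: t = (√(D_R² + v_R²x²) − D_R)/v_R².
√(D_R² + v_R²x²) = √(1.028² + 0.3024² × 21.0²) = 6.433; v_R² = 0.09145.
t = (6.433 − 1.028)/0.09145 = 59.1 days.

59.1 days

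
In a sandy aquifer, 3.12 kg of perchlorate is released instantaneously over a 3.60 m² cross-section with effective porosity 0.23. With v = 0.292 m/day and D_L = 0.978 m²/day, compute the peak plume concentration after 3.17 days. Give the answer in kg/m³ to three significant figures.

0.604 kg/m³

The peak of an instantaneous 1D plume sits at x = vt; there the Gaussian factor is 1 and C_max = M/(n_e·A·√(4πDt)), where n_e·A is the pore area the mass is dissolved in.
√(4πDt) = √(4π × 0.978 × 3.17) = 6.242 m, so C_max = 3.12/(0.23 × 3.60 × 6.242) = 0.604 kg/m³.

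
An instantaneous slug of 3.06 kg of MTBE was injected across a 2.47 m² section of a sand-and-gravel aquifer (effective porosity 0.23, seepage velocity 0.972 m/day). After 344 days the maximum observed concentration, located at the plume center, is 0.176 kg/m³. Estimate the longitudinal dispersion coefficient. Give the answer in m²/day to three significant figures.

0.217 m²/day

At the plume center C_max = M/(n_e·A·√(4πDt)), so D = M²/(4πt·(n_e·A·C_max)²).
n_e·A·C_max = 0.23 × 2.47 × 0.176 = 0.09999 kg/m.
D = 3.06²/(4π × 344 × 0.09999²) = 0.217 m²/day.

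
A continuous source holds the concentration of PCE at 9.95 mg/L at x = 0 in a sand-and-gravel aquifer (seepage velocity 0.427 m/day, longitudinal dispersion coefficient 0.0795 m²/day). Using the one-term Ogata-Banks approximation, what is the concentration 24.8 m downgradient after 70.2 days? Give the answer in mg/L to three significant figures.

For a continuous step input, C/C₀ ≈ ½·erfc((x−vt)/(2√(Dt))).
vt = 0.427 × 70.2 = 29.9754 m and 2√(Dt) = 2√(0.0795 × 70.2) = 4.725 m.
Argument (x−vt)/(2√(Dt)) = (24.8 − 29.9754)/4.725 = -1.095; ½·erfc(-1.095) = 0.9393.
C = 9.95 × 0.9393 = 9.35 mg/L.

9.35 mg/L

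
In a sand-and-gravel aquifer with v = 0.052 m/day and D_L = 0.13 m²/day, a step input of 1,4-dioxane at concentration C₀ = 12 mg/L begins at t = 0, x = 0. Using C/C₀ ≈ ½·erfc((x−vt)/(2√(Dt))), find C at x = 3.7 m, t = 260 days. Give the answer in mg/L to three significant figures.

10.6 mg/L

For a continuous step input, C/C₀ ≈ ½·erfc((x−vt)/(2√(Dt))).
vt = 0.052 × 260 = 13.52 m and 2√(Dt) = 2√(0.13 × 260) = 11.63 m.
Argument (x−vt)/(2√(Dt)) = (3.7 − 13.52)/11.63 = -0.8444; ½·erfc(-0.8444) = 0.8838.
C = 12 × 0.8838 = 10.6 mg/L.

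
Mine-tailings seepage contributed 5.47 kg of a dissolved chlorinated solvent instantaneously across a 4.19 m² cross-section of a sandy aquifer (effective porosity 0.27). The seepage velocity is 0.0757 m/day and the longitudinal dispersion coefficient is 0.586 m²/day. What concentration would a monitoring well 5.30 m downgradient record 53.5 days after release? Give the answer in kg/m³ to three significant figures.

For an instantaneous plane source, C(x,t) = M/(n_e·A·√(4πDt)) · exp(−(x−vt)²/(4Dt)), with n_e·A the pore (flow) area.
Plume center vt = 0.0757 × 53.5 = 4.04995 m, so the well at 5.30 m is 1.25005 m downgradient of the peak.
√(4πDt) = 19.85 m, giving peak height M/(n_e·A·√(4πDt)) = 5.47/(0.27 × 4.19 × 19.85) = 0.2436 kg/m³.
(x−vt)²/(4Dt) = (1.25005)²/(4 × 0.586 × 53.5) = 0.01246; exp(−0.01246) = 0.9876.
C = 0.2436 × 0.9876 = 0.241 kg/m³.

0.241 kg/m³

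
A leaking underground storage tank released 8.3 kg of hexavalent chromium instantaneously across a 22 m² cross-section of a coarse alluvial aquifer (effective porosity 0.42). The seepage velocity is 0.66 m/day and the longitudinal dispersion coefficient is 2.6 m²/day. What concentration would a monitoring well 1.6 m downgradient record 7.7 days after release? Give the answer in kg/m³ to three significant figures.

For an instantaneous plane source, C(x,t) = M/(n_e·A·√(4πDt)) · exp(−(x−vt)²/(4Dt)), with n_e·A the pore (flow) area.
Plume center vt = 0.66 × 7.7 = 5.082 m, so the well at 1.6 m is 3.482 m upgradient of the peak.
√(4πDt) = 15.86 m, giving peak height M/(n_e·A·√(4πDt)) = 8.3/(0.42 × 22 × 15.86) = 0.05664 kg/m³.
(x−vt)²/(4Dt) = (-3.482)²/(4 × 2.6 × 7.7) = 0.1514; exp(−0.1514) = 0.8595.
C = 0.05664 × 0.8595 = 0.0487 kg/m³.

0.0487 kg/m³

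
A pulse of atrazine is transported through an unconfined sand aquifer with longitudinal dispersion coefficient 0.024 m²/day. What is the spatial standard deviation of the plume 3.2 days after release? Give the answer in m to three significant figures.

Dispersive spreading gives a Gaussian with σ² = 2Dt; advection only shifts the center.
σ = √(2 × 0.024 × 3.2) = 0.392 m.

0.392 m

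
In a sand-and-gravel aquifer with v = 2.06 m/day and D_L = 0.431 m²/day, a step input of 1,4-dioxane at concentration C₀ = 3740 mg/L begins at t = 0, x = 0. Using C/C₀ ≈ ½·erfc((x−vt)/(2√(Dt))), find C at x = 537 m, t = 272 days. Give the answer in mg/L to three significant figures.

3500 mg/L

For a continuous step input, C/C₀ ≈ ½·erfc((x−vt)/(2√(Dt))).
vt = 2.06 × 272 = 560.32 m and 2√(Dt) = 2√(0.431 × 272) = 21.65 m.
Argument (x−vt)/(2√(Dt)) = (537 − 560.32)/21.65 = -1.077; ½·erfc(-1.077) = 0.9361.
C = 3740 × 0.9361 = 3500 mg/L.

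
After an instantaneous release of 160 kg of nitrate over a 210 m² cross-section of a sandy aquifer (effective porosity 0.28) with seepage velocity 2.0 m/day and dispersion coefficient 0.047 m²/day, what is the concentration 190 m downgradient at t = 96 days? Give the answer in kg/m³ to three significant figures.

0.290 kg/m³

For an instantaneous plane source, C(x,t) = M/(n_e·A·√(4πDt)) · exp(−(x−vt)²/(4Dt)), with n_e·A the pore (flow) area.
Plume center vt = 2.0 × 96 = 192 m, so the well at 190 m is 2 m upgradient of the peak.
√(4πDt) = 7.530 m, giving peak height M/(n_e·A·√(4πDt)) = 160/(0.28 × 210 × 7.530) = 0.3614 kg/m³.
(x−vt)²/(4Dt) = (-2)²/(4 × 0.047 × 96) = 0.2216; exp(−0.2216) = 0.8012.
C = 0.3614 × 0.8012 = 0.290 kg/m³.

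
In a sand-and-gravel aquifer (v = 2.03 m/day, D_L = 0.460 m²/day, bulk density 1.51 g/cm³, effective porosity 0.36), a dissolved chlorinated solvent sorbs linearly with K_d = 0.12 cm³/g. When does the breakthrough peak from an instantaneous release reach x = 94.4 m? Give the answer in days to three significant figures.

Retardation factor R = 1 + ρ_b·K_d/n = 1 + 1.51 × 0.12/0.36 = 1.503.
Sorption retards both mechanisms: v_R = v/R = 1.351 m/day, D_R = D/R = 0.3061 m²/day.
Peak time from v_R²t² + 2D_R t − x² = 0: t = (√(D_R² + v_R²x²) − D_R)/v_R².
√(D_R² + v_R²x²) = √(0.3061² + 1.351² × 94.4²) = 127.5; v_R² = 1.825.
t = (127.5 − 0.3061)/1.825 = 69.7 days.

69.7 days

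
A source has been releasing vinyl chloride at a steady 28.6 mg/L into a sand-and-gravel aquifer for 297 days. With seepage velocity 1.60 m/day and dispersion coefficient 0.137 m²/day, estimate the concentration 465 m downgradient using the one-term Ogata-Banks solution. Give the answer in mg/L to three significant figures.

For a continuous step input, C/C₀ ≈ ½·erfc((x−vt)/(2√(Dt))).
vt = 1.60 × 297 = 475.2 m and 2√(Dt) = 2√(0.137 × 297) = 12.76 m.
Argument (x−vt)/(2√(Dt)) = (465 − 475.2)/12.76 = -0.7994; ½·erfc(-0.7994) = 0.8709.
C = 28.6 × 0.8709 = 24.9 mg/L.

24.9 mg/L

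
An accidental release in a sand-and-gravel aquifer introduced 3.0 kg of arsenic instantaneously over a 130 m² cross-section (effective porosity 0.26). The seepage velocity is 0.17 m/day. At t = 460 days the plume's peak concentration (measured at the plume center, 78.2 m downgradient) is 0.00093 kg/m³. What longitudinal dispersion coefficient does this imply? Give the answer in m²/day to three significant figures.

1.58 m²/day

At the plume center C_max = M/(n_e·A·√(4πDt)), so D = M²/(4πt·(n_e·A·C_max)²).
n_e·A·C_max = 0.26 × 130 × 0.00093 = 0.03143 kg/m.
D = 3.0²/(4π × 460 × 0.03143²) = 1.58 m²/day.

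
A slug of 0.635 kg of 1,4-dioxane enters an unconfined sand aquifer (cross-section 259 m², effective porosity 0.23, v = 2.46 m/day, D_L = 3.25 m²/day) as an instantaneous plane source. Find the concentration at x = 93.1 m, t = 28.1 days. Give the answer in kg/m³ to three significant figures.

6.52e-05 kg/m³

For an instantaneous plane source, C(x,t) = M/(n_e·A·√(4πDt)) · exp(−(x−vt)²/(4Dt)), with n_e·A the pore (flow) area.
Plume center vt = 2.46 × 28.1 = 69.126 m, so the well at 93.1 m is 23.974 m downgradient of the peak.
√(4πDt) = 33.88 m, giving peak height M/(n_e·A·√(4πDt)) = 0.635/(0.23 × 259 × 33.88) = 0.0003146 kg/m³.
(x−vt)²/(4Dt) = (23.974)²/(4 × 3.25 × 28.1) = 1.573; exp(−1.573) = 0.2074.
C = 0.0003146 × 0.2074 = 6.52e-05 kg/m³.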